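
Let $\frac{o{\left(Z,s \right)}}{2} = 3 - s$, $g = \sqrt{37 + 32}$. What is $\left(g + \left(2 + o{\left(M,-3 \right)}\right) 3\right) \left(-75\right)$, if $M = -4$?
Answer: $-3150 - 75 \sqrt{69} \approx -3773.0$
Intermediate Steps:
$g = \sqrt{69} \approx 8.3066$
$o{\left(Z,s \right)} = 6 - 2 s$ ($o{\left(Z,s \right)} = 2 \left(3 - s\right) = 6 - 2 s$)
$\left(g + \left(2 + o{\left(M,-3 \right)}\right) 3\right) \left(-75\right) = \left(\sqrt{69} + \left(2 + \left(6 - -6\right)\right) 3\right) \left(-75\right) = \left(\sqrt{69} + \left(2 + \left(6 + 6\right)\right) 3\right) \left(-75\right) = \left(\sqrt{69} + \left(2 + 12\right) 3\right) \left(-75\right) = \left(\sqrt{69} + 14 \cdot 3\right) \left(-75\right) = \left(\sqrt{69} + 42\right) \left(-75\right) = \left(42 + \sqrt{69}\right) \left(-75\right) = -3150 - 75 \sqrt{69}$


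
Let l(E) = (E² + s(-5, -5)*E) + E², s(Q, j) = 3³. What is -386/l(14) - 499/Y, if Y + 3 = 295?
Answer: -248471/112420 ≈ -2.2102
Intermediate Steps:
Y = 292 (Y = -3 + 295 = 292)
s(Q, j) = 27
l(E) = 2*E² + 27*E (l(E) = (E² + 27*E) + E² = 2*E² + 27*E)
-386/l(14) - 499/Y = -386*1/(14*(27 + 2*14)) - 499/292 = -386*1/(14*(27 + 28)) - 499*1/292 = -386/(14*55) - 499/292 = -386/770 - 499/292 = -386*1/770 - 499/292 = -193/385 - 499/292 = -248471/112420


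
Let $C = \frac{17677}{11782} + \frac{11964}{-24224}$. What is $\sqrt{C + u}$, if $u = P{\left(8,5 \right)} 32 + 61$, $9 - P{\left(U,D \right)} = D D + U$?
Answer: $\frac{i \sqrt{224641774459978078}}{17837948} \approx 26.571 i$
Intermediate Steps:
$P{\left(U,D \right)} = 9 - U - D^{2}$ ($P{\left(U,D \right)} = 9 - \left(D D + U\right) = 9 - \left(D^{2} + U\right) = 9 - \left(U + D^{2}\right) = 9 - U - D^{2}$)
$u = -707$ ($u = \left(9 - 8 - 5^{2}\right) 32 + 61 = \left(9 - 8 - 25\right) 32 + 61 = \left(-24\right) 32 + 61 = -768 + 61 = -707$)
$C = \frac{35905975}{35675896}$ ($C = 17677 \cdot \frac{1}{11782} + 11964 \left(- \frac{1}{24224}\right) = \frac{17677}{11782} - \frac{2991}{6056} = \frac{35905975}{35675896} \approx 1.0064$)
$\sqrt{C + u} = \sqrt{\frac{35905975}{35675896} - 707} = \sqrt{- \frac{25186952497}{35675896}} = \frac{i \sqrt{224641774459978078}}{17837948}$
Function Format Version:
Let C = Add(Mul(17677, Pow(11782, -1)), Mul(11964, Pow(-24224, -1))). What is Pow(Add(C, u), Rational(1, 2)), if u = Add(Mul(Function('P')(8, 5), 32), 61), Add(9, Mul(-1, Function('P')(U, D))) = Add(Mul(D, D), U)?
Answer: Mul(Rational(1, 17837948), I, Pow(224641774459978078, Rational(1, 2))) ≈ Mul(26.571, I)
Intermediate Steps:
Function('P')(U, D) = Add(9, Mul(-1, U), Mul(-1, Pow(D, 2))) (Function('P')(U, D) = Add(9, Mul(-1, Add(Mul(D, D), U))) = Add(9, Mul(-1, Add(Pow(D, 2), U))) = Add(9, Mul(-1, Add(U, Pow(D, 2)))) = Add(9, Add(Mul(-1, U), Mul(-1, Pow(D, 2)))) = Add(9, Mul(-1, U), Mul(-1, Pow(D, 2))))
u = -707 (u = Add(Mul(Add(9, Mul(-1, 8), Mul(-1, Pow(5, 2))), 32), 61) = Add(Mul(Add(9, -8, Mul(-1, 25)), 32), 61) = Add(Mul(Add(9, -8, -25), 32), 61) = Add(Mul(-24, 32), 61) = Add(-768, 61) = -707)
C = Rational(35905975, 35675896) (C = Add(Mul(17677, Rational(1, 11782)), Mul(11964, Rational(-1, 24224))) = Add(Rational(17677, 11782), Rational(-2991, 6056)) = Rational(35905975, 35675896) ≈ 1.0064)
Pow(Add(C, u), Rational(1, 2)) = Pow(Add(Rational(35905975, 35675896), -707), Rational(1, 2)) = Pow(Rational(-25186952497, 35675896), Rational(1, 2)) = Mul(Rational(1, 17837948), I, Pow(224641774459978078, Rational(1, 2)))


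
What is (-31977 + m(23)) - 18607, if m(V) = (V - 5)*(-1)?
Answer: -50602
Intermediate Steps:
m(V) = 5 - V (m(V) = (-5 + V)*(-1) = 5 - V)
(-31977 + m(23)) - 18607 = (-31977 + (5 - 1*23)) - 18607 = (-31977 + (5 - 23)) - 18607 = (-31977 - 18) - 18607 = -31995 - 18607 = -50602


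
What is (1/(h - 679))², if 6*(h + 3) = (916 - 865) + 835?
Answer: 9/2569609 ≈ 3.5025e-6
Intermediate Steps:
h = 434/3 (h = -3 + ((916 - 865) + 835)/6 = -3 + (51 + 835)/6 = -3 + (⅙)*886 = -3 + 443/3 = 434/3 ≈ 144.67)
(1/(h - 679))² = (1/(434/3 - 679))² = (1/(-1603/3))² = (-3/1603)² = 9/2569609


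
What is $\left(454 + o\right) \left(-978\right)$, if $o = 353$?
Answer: $-789246$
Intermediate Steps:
$\left(454 + o\right) \left(-978\right) = \left(454 + 353\right) \left(-978\right) = 807 \left(-978\right) = -789246$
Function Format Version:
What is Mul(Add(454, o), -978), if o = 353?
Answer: -789246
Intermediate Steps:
Mul(Add(454, o), -978) = Mul(Add(454, 353), -978) = Mul(807, -978) = -789246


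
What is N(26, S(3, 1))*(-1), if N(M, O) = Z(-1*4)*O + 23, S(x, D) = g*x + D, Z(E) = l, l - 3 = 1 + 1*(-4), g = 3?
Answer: -23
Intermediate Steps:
l = 0 (l = 3 + (1 + 1*(-4)) = 3 + (1 - 4) = 3 - 3 = 0)
Z(E) = 0
S(x, D) = D + 3*x (S(x, D) = 3*x + D = D + 3*x)
N(M, O) = 23 (N(M, O) = 0*O + 23 = 0 + 23 = 23)
N(26, S(3, 1))*(-1) = 23*(-1) = -23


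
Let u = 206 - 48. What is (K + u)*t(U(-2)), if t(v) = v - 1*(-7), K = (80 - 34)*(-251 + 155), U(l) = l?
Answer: -21290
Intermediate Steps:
K = -4416 (K = 46*(-96) = -4416)
t(v) = 7 + v (t(v) = v + 7 = 7 + v)
u = 158
(K + u)*t(U(-2)) = (-4416 + 158)*(7 - 2) = -4258*5 = -21290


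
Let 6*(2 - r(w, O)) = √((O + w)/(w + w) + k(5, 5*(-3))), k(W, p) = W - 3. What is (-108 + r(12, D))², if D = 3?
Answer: (2544 + √42)²/576 ≈ 11293.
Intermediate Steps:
k(W, p) = -3 + W
r(w, O) = 2 - √(2 + (O + w)/(2*w))/6 (r(w, O) = 2 - √((O + w)/(w + w) + (-3 + 5))/6 = 2 - √((O + w)/((2*w)) + 2)/6 = 2 - √((O + w)*(1/(2*w)) + 2)/6 = 2 - √((O + w)/(2*w) + 2)/6 = 2 - √(2 + (O + w)/(2*w))/6)
(-108 + r(12, D))² = (-108 + (2 - √(10 + 2*3/12)/12))² = (-108 + (2 - √(10 + 2*3*(1/12))/12))² = (-108 + (2 - √(10 + ½)/12))² = (-108 + (2 - √42/24))² = (-106 - √42/24)²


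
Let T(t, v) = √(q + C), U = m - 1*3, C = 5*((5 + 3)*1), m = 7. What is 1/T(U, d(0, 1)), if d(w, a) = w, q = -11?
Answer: √29/29 ≈ 0.18570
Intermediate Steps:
C = 40 (C = 5*(8*1) = 5*8 = 40)
U = 4 (U = 7 - 1*3 = 7 - 3 = 4)
T(t, v) = √29 (T(t, v) = √(-11 + 40) = √29)
1/T(U, d(0, 1)) = 1/(√29) = √29/29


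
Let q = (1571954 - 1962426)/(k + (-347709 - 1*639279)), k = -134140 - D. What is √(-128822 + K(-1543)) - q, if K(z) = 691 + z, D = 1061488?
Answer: -48809/272827 + I*√129674 ≈ -0.1789 + 360.1*I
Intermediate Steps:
k = -1195628 (k = -134140 - 1*1061488 = -134140 - 1061488 = -1195628)
q = 48809/272827 (q = (1571954 - 1962426)/(-1195628 + (-347709 - 1*639279)) = -390472/(-1195628 + (-347709 - 639279)) = -390472/(-1195628 - 986988) = -390472/(-2182616) = -390472*(-1/2182616) = 48809/272827 ≈ 0.17890)
√(-128822 + K(-1543)) - q = √(-128822 + (691 - 1543)) - 1*48809/272827 = √(-128822 - 852) - 48809/272827 = √(-129674) - 48809/272827 = I*√129674 - 48809/272827 = -48809/272827 + I*√129674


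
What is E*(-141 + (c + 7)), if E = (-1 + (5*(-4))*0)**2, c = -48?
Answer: -182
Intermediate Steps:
E = 1 (E = (-1 - 20*0)**2 = (-1 + 0)**2 = (-1)**2 = 1)
E*(-141 + (c + 7)) = 1*(-141 + (-48 + 7)) = 1*(-141 - 41) = 1*(-182) = -182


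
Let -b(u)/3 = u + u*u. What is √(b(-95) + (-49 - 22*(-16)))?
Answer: 9*I*√327 ≈ 162.75*I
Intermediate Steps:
b(u) = -3*u - 3*u² (b(u) = -3*(u + u*u) = -3*(u + u²) = -3*u - 3*u²)
√(b(-95) + (-49 - 22*(-16))) = √(-3*(-95)*(1 - 95) + (-49 - 22*(-16))) = √(-3*(-95)*(-94) + (-49 + 352)) = √(-26790 + 303) = √(-26487) = 9*I*√327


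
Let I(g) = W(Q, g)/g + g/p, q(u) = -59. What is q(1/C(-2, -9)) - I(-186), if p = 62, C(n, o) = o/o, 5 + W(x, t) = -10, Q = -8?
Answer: -3477/62 ≈ -56.081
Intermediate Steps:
W(x, t) = -15 (W(x, t) = -5 - 10 = -15)
C(n, o) = 1
I(g) = -15/g + g/62
q(1/C(-2, -9)) - I(-186) = -59 - (-15/(-186) + (1/62)*(-186)) = -59 - (-15*(-1/186) - 3) = -59 - (5/62 - 3) = -59 - 1*(-181/62) = -59 + 181/62 = -3477/62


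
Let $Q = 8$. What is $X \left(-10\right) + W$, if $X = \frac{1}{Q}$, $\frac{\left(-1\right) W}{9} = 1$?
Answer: $- \frac{41}{4} \approx -10.25$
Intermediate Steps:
$W = -9$ ($W = \left(-9\right) 1 = -9$)
$X = \frac{1}{8} \approx 0.125$
$X \left(-10\right) + W = \frac{1}{8} \left(-10\right) - 9 = - \frac{5}{4} - 9 = - \frac{41}{4}$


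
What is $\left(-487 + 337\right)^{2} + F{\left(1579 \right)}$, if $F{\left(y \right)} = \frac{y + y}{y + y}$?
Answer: $22501$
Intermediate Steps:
$F{\left(y \right)} = 1$ ($F{\left(y \right)} = \frac{2 y}{2 y} = 2 y \frac{1}{2 y} = 1$)
$\left(-487 + 337\right)^{2} + F{\left(1579 \right)} = \left(-487 + 337\right)^{2} + 1 = \left(-150\right)^{2} + 1 = 22500 + 1 = 22501$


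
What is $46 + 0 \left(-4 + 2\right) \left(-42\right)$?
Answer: $46$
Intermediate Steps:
$46 + 0 \left(-4 + 2\right) \left(-42\right) = 46 + 0 \left(-2\right) \left(-42\right) = 46 + 0 \left(-42\right) = 46 + 0 = 46$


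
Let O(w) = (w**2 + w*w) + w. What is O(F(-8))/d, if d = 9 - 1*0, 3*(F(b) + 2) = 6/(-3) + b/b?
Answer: 77/81 ≈ 0.95062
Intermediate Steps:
F(b) = -7/3 (F(b) = -2 + (6/(-3) + b/b)/3 = -2 + (6*(-1/3) + 1)/3 = -2 + (-2 + 1)/3 = -2 + (1/3)*(-1) = -2 - 1/3 = -7/3)
O(w) = w + 2*w**2 (O(w) = (w**2 + w**2) + w = 2*w**2 + w = w + 2*w**2)
d = 9 (d = 9 + 0 = 9)
O(F(-8))/d = (-7*(1 + 2*(-7/3))/3)/9 = (-7*(1 - 14/3)/3)/9 = (-7/3*(-11/3))/9 = (1/9)*(77/9) = 77/81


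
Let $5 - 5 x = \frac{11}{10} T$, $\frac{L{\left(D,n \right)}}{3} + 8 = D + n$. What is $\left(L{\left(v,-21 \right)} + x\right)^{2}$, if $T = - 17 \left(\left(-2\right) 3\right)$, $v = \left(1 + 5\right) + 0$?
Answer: $\frac{5112121}{625} \approx 8179.4$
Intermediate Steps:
$v = 6$ ($v = 6 + 0 = 6$)
$T = 102$ ($T = \left(-17\right) \left(-6\right) = 102$)
$L{\left(D,n \right)} = -24 + 3 D + 3 n$ ($L{\left(D,n \right)} = -24 + 3 \left(D + n\right) = -24 + \left(3 D + 3 n\right) = -24 + 3 D + 3 n$)
$x = - \frac{536}{25}$ ($x = 1 - \frac{\frac{11}{10} \cdot 102}{5} = 1 - \frac{561}{25} = - \frac{536}{25} \approx -21.44$)
$\left(L{\left(v,-21 \right)} + x\right)^{2} = \left(\left(-24 + 3 \cdot 6 + 3 \left(-21\right)\right) - \frac{536}{25}\right)^{2} = \left(\left(-24 + 18 - 63\right) - \frac{536}{25}\right)^{2} = \left(-69 - \frac{536}{25}\right)^{2} = \left(- \frac{2261}{25}\right)^{2} = \frac{5112121}{625}$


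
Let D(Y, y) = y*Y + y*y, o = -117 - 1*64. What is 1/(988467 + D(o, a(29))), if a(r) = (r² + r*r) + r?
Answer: 1/3606297 ≈ 2.7729e-7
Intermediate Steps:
a(r) = r + 2*r² (a(r) = (r² + r²) + r = 2*r² + r = r + 2*r²)
o = -181 (o = -117 - 64 = -181)
D(Y, y) = y² + Y*y (D(Y, y) = Y*y + y² = y² + Y*y)
1/(988467 + D(o, a(29))) = 1/(988467 + (29*(1 + 2*29))*(-181 + 29*(1 + 2*29))) = 1/(988467 + (29*(1 + 58))*(-181 + 29*(1 + 58))) = 1/(988467 + (29*59)*(-181 + 29*59)) = 1/(988467 + 1711*(-181 + 1711)) = 1/(988467 + 1711*1530) = 1/(988467 + 2617830) = 1/3606297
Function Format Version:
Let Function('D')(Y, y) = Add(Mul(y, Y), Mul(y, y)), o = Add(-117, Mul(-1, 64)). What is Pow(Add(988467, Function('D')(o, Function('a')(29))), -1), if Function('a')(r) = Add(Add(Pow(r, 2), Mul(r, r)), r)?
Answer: Rational(1, 3606297) ≈ 2.7729e-7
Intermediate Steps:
Function('a')(r) = Add(r, Mul(2, Pow(r, 2))) (Function('a')(r) = Add(Add(Pow(r, 2), Pow(r, 2)), r) = Add(Mul(2, Pow(r, 2)), r) = Add(r, Mul(2, Pow(r, 2))))
o = -181 (o = Add(-117, -64) = -181)
Function('D')(Y, y) = Add(Pow(y, 2), Mul(Y, y)) (Function('D')(Y, y) = Add(Mul(Y, y), Pow(y, 2)) = Add(Pow(y, 2), Mul(Y, y)))
Pow(Add(988467, Function('D')(o, Function('a')(29))), -1) = Pow(Add(988467, Mul(Mul(29, Add(1, Mul(2, 29))), Add(-181, Mul(29, Add(1, Mul(2, 29)))))), -1) = Pow(Add(988467, Mul(Mul(29, Add(1, 58)), Add(-181, Mul(29, Add(1, 58))))), -1) = Pow(Add(988467, Mul(Mul(29, 59), Add(-181, Mul(29, 59)))), -1) = Pow(Add(988467, Mul(1711, Add(-181, 1711))), -1) = Pow(Add(988467, Mul(1711, 1530)), -1) = Pow(Add(988467, 2617830), -1) = Pow(3606297, -1) = Rational(1, 3606297)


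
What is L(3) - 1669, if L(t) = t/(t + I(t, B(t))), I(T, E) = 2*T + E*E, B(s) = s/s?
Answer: -16687/10 ≈ -1668.7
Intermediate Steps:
B(s) = 1
I(T, E) = E² + 2*T (I(T, E) = 2*T + E² = E² + 2*T)
L(t) = t/(1 + 3*t) (L(t) = t/(t + (1² + 2*t)) = t/(t + (1 + 2*t)) = t/(1 + 3*t))
L(3) - 1669 = 3/(1 + 3*3) - 1669 = 3/(1 + 9) - 1669 = 3/10 - 1669 = -16687/10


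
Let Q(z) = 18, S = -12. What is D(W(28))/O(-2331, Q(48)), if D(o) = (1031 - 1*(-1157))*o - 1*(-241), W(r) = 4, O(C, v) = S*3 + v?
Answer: -8993/18 ≈ -499.61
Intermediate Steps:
O(C, v) = -36 + v (O(C, v) = -12*3 + v = -36 + v)
D(o) = 241 + 2188*o (D(o) = (1031 + 1157)*o + 241 = 2188*o + 241 = 241 + 2188*o)
D(W(28))/O(-2331, Q(48)) = (241 + 2188*4)/(-36 + 18) = (241 + 8752)/(-18) = 8993*(-1/18) = -8993/18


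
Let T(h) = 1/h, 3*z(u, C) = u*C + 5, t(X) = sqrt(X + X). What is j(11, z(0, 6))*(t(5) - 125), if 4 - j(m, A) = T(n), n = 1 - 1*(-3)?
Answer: -1875/4 + 15*sqrt(10)/4 ≈ -456.89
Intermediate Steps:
t(X) = sqrt(2)*sqrt(X) (t(X) = sqrt(2*X) = sqrt(2)*sqrt(X))
z(u, C) = 5/3 + C*u/3 (z(u, C) = (u*C + 5)/3 = (C*u + 5)/3 = (5 + C*u)/3 = 5/3 + C*u/3)
n = 4 (n = 1 + 3 = 4)
T(h) = 1/h
j(m, A) = 15/4 (j(m, A) = 4 - 1/4 = 15/4)
j(11, z(0, 6))*(t(5) - 125) = 15*(sqrt(2)*sqrt(5) - 125)/4 = 15*(sqrt(10) - 125)/4 = 15*(-125 + sqrt(10))/4 = -1875/4 + 15*sqrt(10)/4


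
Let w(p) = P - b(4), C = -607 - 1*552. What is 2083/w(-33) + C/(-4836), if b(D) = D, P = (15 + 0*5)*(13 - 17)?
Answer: -2499803/77376 ≈ -32.307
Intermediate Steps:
C = -1159 (C = -607 - 552 = -1159)
P = -60 (P = (15 + 0)*(-4) = 15*(-4) = -60)
w(p) = -64 (w(p) = -60 - 1*4 = -60 - 4 = -64)
2083/w(-33) + C/(-4836) = 2083/(-64) - 1159/(-4836) = 2083*(-1/64) - 1159*(-1/4836) = -2083/64 + 1159/4836 = -2499803/77376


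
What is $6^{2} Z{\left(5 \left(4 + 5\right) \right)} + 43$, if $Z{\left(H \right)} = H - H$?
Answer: $43$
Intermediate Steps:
$Z{\left(H \right)} = 0$
$6^{2} Z{\left(5 \left(4 + 5\right) \right)} + 43 = 6^{2} \cdot 0 + 43 = 36 \cdot 0 + 43 = 0 + 43 = 43$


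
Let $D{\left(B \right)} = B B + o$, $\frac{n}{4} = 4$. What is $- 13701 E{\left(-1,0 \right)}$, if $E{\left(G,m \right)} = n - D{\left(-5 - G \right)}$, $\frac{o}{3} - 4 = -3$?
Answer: $41103$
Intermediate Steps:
$o = 3$ ($o = 12 + 3 \left(-3\right) = 12 - 9 = 3$)
$n = 16$ ($n = 4 \cdot 4 = 16$)
$D{\left(B \right)} = 3 + B^{2}$ ($D{\left(B \right)} = B B + 3 = B^{2} + 3 = 3 + B^{2}$)
$E{\left(G,m \right)} = 13 - \left(-5 - G\right)^{2}$ ($E{\left(G,m \right)} = 16 - \left(3 + \left(-5 - G\right)^{2}\right) = 13 - \left(-5 - G\right)^{2}$)
$- 13701 E{\left(-1,0 \right)} = - 13701 \left(13 - \left(5 - 1\right)^{2}\right) = - 13701 \left(13 - 4^{2}\right) = - 13701 \left(13 - 16\right) = \left(-13701\right) \left(-3\right) = 41103$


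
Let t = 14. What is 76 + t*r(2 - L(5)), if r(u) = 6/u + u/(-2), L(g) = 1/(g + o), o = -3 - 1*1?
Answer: 153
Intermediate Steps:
o = -4 (o = -3 - 1 = -4)
L(g) = 1/(-4 + g) (L(g) = 1/(g - 4) = 1/(-4 + g))
r(u) = 6/u - u/2 (r(u) = 6/u + u*(-½) = 6/u - u/2)
76 + t*r(2 - L(5)) = 76 + 14*(6/(2 - 1/(-4 + 5)) - (2 - 1/(-4 + 5))/2) = 76 + 14*(6/(2 - 1/1) - (2 - 1/1)/2) = 76 + 14*(6/(2 - 1*1) - (2 - 1*1)/2) = 76 + 14*(6/(2 - 1) - (2 - 1)/2) = 76 + 14*(6/1 - ½*1) = 76 + 14*(6*1 - ½) = 76 + 14*(6 - ½) = 76 + 14*(11/2) = 76 + 77 = 153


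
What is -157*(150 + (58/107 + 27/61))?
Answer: -154719889/6527 ≈ -23705.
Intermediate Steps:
-157*(150 + (58/107 + 27/61)) = -157*(150 + 6427/6527) = -157*985477/6527 = -154719889/6527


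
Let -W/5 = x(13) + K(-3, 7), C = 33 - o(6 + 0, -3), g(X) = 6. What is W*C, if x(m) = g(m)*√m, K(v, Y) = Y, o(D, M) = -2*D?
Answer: -1575 - 1350*√13 ≈ -6442.5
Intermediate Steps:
C = 45 (C = 33 - (-2)*(6 + 0) = 33 - (-2)*6 = 33 - 1*(-12) = 33 + 12 = 45)
x(m) = 6*√m
W = -35 - 30*√13 (W = -5*(6*√13 + 7) = -5*(7 + 6*√13) = -35 - 30*√13 ≈ -143.17)
W*C = (-35 - 30*√13)*45 = -1575 - 1350*√13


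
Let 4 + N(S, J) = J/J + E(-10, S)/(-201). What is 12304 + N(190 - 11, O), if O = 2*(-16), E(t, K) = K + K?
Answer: 2472143/201 ≈ 12299.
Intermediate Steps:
E(t, K) = 2*K
O = -32
N(S, J) = -3 - 2*S/201 (N(S, J) = -4 + (J/J + (2*S)/(-201)) = -4 + (1 + (2*S)*(-1/201)) = -4 + (1 - 2*S/201) = -3 - 2*S/201)
12304 + N(190 - 11, O) = 12304 + (-3 - 2*(190 - 11)/201) = 12304 + (-3 - 2/201*179) = 12304 + (-3 - 358/201) = 12304 - 961/201 = 2472143/201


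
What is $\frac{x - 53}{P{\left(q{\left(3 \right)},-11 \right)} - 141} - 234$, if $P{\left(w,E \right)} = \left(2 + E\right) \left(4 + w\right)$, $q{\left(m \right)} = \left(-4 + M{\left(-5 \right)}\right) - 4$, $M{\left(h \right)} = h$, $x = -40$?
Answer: $- \frac{4649}{20} \approx -232.45$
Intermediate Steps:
$q{\left(m \right)} = -13$ ($q{\left(m \right)} = \left(-4 - 5\right) - 4 = -9 - 4 = -13$)
$\frac{x - 53}{P{\left(q{\left(3 \right)},-11 \right)} - 141} - 234 = \frac{-40 - 53}{\left(8 + 2 \left(-13\right) + 4 \left(-11\right) - -143\right) - 141} - 234 = - \frac{93}{\left(8 - 26 - 44 + 143\right) - 141} - 234 = - \frac{93}{81 - 141} - 234 = - \frac{93}{-60} - 234 = \left(-93\right) \left(- \frac{1}{60}\right) - 234 = \frac{31}{20} - 234 = - \frac{4649}{20}$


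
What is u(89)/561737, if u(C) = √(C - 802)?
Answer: I*√713/561737 ≈ 4.7535e-5*I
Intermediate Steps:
u(C) = √(-802 + C)
u(89)/561737 = √(-802 + 89)/561737 = √(-713)*(1/561737) = (I*√713)*(1/561737) = I*√713/561737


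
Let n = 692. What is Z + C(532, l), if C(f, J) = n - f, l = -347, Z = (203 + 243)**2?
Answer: 199076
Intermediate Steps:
Z = 198916 (Z = 446**2 = 198916)
C(f, J) = 692 - f
Z + C(532, l) = 198916 + (692 - 1*532) = 198916 + (692 - 532) = 198916 + 160 = 199076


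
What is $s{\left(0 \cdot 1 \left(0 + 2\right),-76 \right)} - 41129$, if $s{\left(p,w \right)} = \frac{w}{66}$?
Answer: $- \frac{1357295}{33} \approx -41130.0$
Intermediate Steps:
$s{\left(p,w \right)} = \frac{w}{66}$ ($s{\left(p,w \right)} = w \frac{1}{66} = \frac{w}{66}$)
$s{\left(0 \cdot 1 \left(0 + 2\right),-76 \right)} - 41129 = \frac{1}{66} \left(-76\right) - 41129 = - \frac{38}{33} - 41129 = - \frac{1357295}{33}$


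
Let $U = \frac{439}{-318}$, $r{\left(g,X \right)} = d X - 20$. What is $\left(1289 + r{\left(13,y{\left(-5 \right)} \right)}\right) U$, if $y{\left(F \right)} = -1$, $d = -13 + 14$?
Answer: $- \frac{278326}{159} \approx -1750.5$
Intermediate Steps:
$d = 1$
$r{\left(g,X \right)} = -20 + X$ ($r{\left(g,X \right)} = 1 X - 20 = X - 20 = -20 + X$)
$U = - \frac{439}{318}$ ($U = 439 \left(- \frac{1}{318}\right) = - \frac{439}{318} \approx -1.3805$)
$\left(1289 + r{\left(13,y{\left(-5 \right)} \right)}\right) U = \left(1289 - 21\right) \left(- \frac{439}{318}\right) = 1268 \left(- \frac{439}{318}\right) = - \frac{278326}{159}$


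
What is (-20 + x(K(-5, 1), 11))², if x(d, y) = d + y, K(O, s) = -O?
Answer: 16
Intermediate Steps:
(-20 + x(K(-5, 1), 11))² = (-20 + (-1*(-5) + 11))² = (-20 + (5 + 11))² = (-20 + 16)² = (-4)² = 16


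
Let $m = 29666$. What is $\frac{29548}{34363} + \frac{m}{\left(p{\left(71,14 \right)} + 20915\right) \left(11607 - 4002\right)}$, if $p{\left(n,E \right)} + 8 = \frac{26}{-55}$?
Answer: $\frac{3976058526670}{4622974763589} \approx 0.86006$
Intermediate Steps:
$p{\left(n,E \right)} = - \frac{466}{55}$ ($p{\left(n,E \right)} = -8 + \frac{26}{-55} = -8 + 26 \left(- \frac{1}{55}\right) = -8 - \frac{26}{55} = - \frac{466}{55}$)
$\frac{29548}{34363} + \frac{m}{\left(p{\left(71,14 \right)} + 20915\right) \left(11607 - 4002\right)} = \frac{29548}{34363} + \frac{29666}{\left(- \frac{466}{55} + 20915\right) \left(11607 - 4002\right)} = 29548 \cdot \frac{1}{34363} + \frac{29666}{\frac{1149859}{55} \cdot 7605} = \frac{29548}{34363} + \frac{29666}{\frac{1748935539}{11}} = \frac{29548}{34363} + 29666 \cdot \frac{11}{1748935539} = \frac{29548}{34363} + \frac{25102}{134533503} = \frac{3976058526670}{4622974763589}$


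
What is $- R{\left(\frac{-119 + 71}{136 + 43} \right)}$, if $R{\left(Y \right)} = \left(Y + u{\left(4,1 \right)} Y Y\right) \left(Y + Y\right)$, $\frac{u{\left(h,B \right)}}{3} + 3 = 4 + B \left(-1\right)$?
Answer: $- \frac{4608}{32041} \approx -0.14382$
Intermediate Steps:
$u{\left(h,B \right)} = 3 - 3 B$ ($u{\left(h,B \right)} = -9 + 3 \left(4 + B \left(-1\right)\right) = -9 + 3 \left(4 - B\right) = -9 - \left(-12 + 3 B\right) = 3 - 3 B$)
$R{\left(Y \right)} = 2 Y^{2}$ ($R{\left(Y \right)} = \left(Y + \left(3 - 3\right) Y Y\right) \left(Y + Y\right) = \left(Y + \left(3 - 3\right) Y Y\right) 2 Y = \left(Y + 0 Y Y\right) 2 Y = \left(Y + 0 Y\right) 2 Y = \left(Y + 0\right) 2 Y = Y 2 Y = 2 Y^{2}$)
$- R{\left(\frac{-119 + 71}{136 + 43} \right)} = - 2 \left(\frac{-119 + 71}{136 + 43}\right)^{2} = - 2 \left(- \frac{48}{179}\right)^{2} = - \frac{2 \cdot 2304}{32041} = \left(-1\right) \frac{4608}{32041} = - \frac{4608}{32041}$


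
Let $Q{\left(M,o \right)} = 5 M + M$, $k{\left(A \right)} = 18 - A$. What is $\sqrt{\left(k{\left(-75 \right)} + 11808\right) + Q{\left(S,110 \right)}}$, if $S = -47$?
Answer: $3 \sqrt{1291} \approx 107.79$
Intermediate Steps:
$Q{\left(M,o \right)} = 6 M$
$\sqrt{\left(k{\left(-75 \right)} + 11808\right) + Q{\left(S,110 \right)}} = \sqrt{\left(\left(18 - -75\right) + 11808\right) + 6 \left(-47\right)} = \sqrt{\left(\left(18 + 75\right) + 11808\right) - 282} = \sqrt{\left(93 + 11808\right) - 282} = \sqrt{11901 - 282} = \sqrt{11619} = 3 \sqrt{1291}$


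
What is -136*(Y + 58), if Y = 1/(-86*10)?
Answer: -1695886/215 ≈ -7887.8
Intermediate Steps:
Y = -1/860 (Y = -1/86*1/10 = -1/860 ≈ -0.0011628)
-136*(Y + 58) = -136*(-1/860 + 58) = -136*49879/860 = -1695886/215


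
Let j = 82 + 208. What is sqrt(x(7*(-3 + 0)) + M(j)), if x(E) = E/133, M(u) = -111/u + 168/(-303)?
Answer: I*sqrt(339158897890)/556510 ≈ 1.0465*I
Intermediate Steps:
j = 290
M(u) = -56/101 - 111/u (M(u) = -111/u + 168*(-1/303) = -111/u - 56/101 = -56/101 - 111/u)
x(E) = E/133 (x(E) = E*(1/133) = E/133)
sqrt(x(7*(-3 + 0)) + M(j)) = sqrt((7*(-3 + 0))/133 + (-56/101 - 111/290)) = sqrt((7*(-3))/133 + (-56/101 - 111*1/290)) = sqrt((1/133)*(-21) + (-56/101 - 111/290)) = sqrt(-3/19 - 27451/29290) = sqrt(-609439/556510) = I*sqrt(339158897890)/556510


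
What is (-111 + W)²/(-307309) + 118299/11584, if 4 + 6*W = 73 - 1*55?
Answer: 325958025335/32038807104 ≈ 10.174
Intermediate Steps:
W = 7/3 (W = -⅔ + (73 - 1*55)/6 = -⅔ + (73 - 55)/6 = -⅔ + (⅙)*18 = -⅔ + 3 = 7/3 ≈ 2.3333)
(-111 + W)²/(-307309) + 118299/11584 = (-111 + 7/3)²/(-307309) + 118299/11584 = (-326/3)²*(-1/307309) + 118299*(1/11584) = (106276/9)*(-1/307309) + 118299/11584 = -106276/2765781 + 118299/11584 = 325958025335/32038807104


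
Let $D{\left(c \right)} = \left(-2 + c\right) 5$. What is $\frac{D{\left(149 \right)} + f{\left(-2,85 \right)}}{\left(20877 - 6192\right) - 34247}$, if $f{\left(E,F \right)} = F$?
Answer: $- \frac{410}{9781} \approx -0.041918$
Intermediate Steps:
$D{\left(c \right)} = -10 + 5 c$
$\frac{D{\left(149 \right)} + f{\left(-2,85 \right)}}{\left(20877 - 6192\right) - 34247} = \frac{\left(-10 + 5 \cdot 149\right) + 85}{\left(20877 - 6192\right) - 34247} = \frac{\left(-10 + 745\right) + 85}{\left(20877 - 6192\right) - 34247} = \frac{735 + 85}{14685 - 34247} = \frac{820}{-19562} = 820 \left(- \frac{1}{19562}\right) = - \frac{410}{9781}$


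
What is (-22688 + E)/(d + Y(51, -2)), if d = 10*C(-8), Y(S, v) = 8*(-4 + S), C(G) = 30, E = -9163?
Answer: -31851/676 ≈ -47.117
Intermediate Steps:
Y(S, v) = -32 + 8*S
d = 300 (d = 10*30 = 300)
(-22688 + E)/(d + Y(51, -2)) = (-22688 - 9163)/(300 + (-32 + 8*51)) = -31851/(300 + (-32 + 408)) = -31851/(300 + 376) = -31851/676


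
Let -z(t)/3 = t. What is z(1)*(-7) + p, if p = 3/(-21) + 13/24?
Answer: 3595/168 ≈ 21.399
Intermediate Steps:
z(t) = -3*t
p = 67/168 (p = 3*(-1/21) + 13*(1/24) = -1/7 + 13/24 = 67/168 ≈ 0.39881)
z(1)*(-7) + p = -3*1*(-7) + 67/168 = -3*(-7) + 67/168 = 21 + 67/168 = 3595/168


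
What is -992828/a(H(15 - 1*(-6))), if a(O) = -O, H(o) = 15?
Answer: 992828/15 ≈ 66189.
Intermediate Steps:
-992828/a(H(15 - 1*(-6))) = -992828/((-1*15)) = -992828/(-15) = -992828*(-1/15) = 992828/15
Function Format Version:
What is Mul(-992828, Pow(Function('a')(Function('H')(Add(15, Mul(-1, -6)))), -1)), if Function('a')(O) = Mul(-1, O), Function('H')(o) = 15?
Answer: Rational(992828, 15) ≈ 66189.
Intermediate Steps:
Mul(-992828, Pow(Function('a')(Function('H')(Add(15, Mul(-1, -6)))), -1)) = Mul(-992828, Pow(Mul(-1, 15), -1)) = Mul(-992828, Pow(-15, -1)) = Mul(-992828, Rational(-1, 15)) = Rational(992828, 15)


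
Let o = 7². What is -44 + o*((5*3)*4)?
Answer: 2896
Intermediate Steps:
o = 49
-44 + o*((5*3)*4) = -44 + 49*((5*3)*4) = -44 + 49*(15*4) = -44 + 49*60 = -44 + 2940 = 2896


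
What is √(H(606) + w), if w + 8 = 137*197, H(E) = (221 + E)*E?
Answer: 19*√1463 ≈ 726.73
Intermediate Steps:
H(E) = E*(221 + E)
w = 26981 (w = -8 + 137*197 = -8 + 26989 = 26981)
√(H(606) + w) = √(606*(221 + 606) + 26981) = √(606*827 + 26981) = √(501162 + 26981) = √528143 = 19*√1463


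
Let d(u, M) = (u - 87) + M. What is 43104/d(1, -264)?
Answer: -21552/175 ≈ -123.15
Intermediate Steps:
d(u, M) = -87 + M + u (d(u, M) = (-87 + u) + M = -87 + M + u)
43104/d(1, -264) = 43104/(-87 - 264 + 1) = 43104/(-350) = 43104*(-1/350) = -21552/175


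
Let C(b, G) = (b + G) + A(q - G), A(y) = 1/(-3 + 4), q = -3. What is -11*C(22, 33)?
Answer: -616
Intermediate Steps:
A(y) = 1 (A(y) = 1/1 = 1)
C(b, G) = 1 + G + b (C(b, G) = (b + G) + 1 = (G + b) + 1 = 1 + G + b)
-11*C(22, 33) = -11*(1 + 33 + 22) = -11*56 = -616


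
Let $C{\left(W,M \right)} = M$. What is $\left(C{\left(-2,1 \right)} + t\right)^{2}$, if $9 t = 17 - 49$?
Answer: $\frac{529}{81} \approx 6.5309$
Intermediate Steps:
$t = - \frac{32}{9}$ ($t = \frac{17 - 49}{9} = \frac{1}{9} \left(-32\right) = - \frac{32}{9} \approx -3.5556$)
$\left(C{\left(-2,1 \right)} + t\right)^{2} = \left(1 - \frac{32}{9}\right)^{2} = \left(- \frac{23}{9}\right)^{2} = \frac{529}{81}$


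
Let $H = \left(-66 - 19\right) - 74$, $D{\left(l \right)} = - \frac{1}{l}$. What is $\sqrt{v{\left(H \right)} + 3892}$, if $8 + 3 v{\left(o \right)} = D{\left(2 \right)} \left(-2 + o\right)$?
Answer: $\frac{\sqrt{140982}}{6} \approx 62.579$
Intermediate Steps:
$H = -159$ ($H = -85 - 74 = -159$)
$v{\left(o \right)} = - \frac{7}{3} - \frac{o}{6}$ ($v{\left(o \right)} = - \frac{8}{3} + \frac{- \frac{1}{2} \left(-2 + o\right)}{3} = - \frac{8}{3} + \frac{\left(-1\right) \frac{1}{2} \left(-2 + o\right)}{3} = - \frac{8}{3} + \frac{\left(- \frac{1}{2}\right) \left(-2 + o\right)}{3} = - \frac{8}{3} + \frac{1 - \frac{o}{2}}{3} = - \frac{8}{3} - \left(- \frac{1}{3} + \frac{o}{6}\right) = - \frac{7}{3} - \frac{o}{6}$)
$\sqrt{v{\left(H \right)} + 3892} = \sqrt{\left(- \frac{7}{3} - - \frac{53}{2}\right) + 3892} = \sqrt{\left(- \frac{7}{3} + \frac{53}{2}\right) + 3892} = \sqrt{\frac{145}{6} + 3892} = \sqrt{\frac{23497}{6}} = \frac{\sqrt{140982}}{6}$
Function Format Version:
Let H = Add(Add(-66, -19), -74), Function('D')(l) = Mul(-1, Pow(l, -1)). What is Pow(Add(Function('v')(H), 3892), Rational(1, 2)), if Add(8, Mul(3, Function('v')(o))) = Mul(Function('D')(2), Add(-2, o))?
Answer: Mul(Rational(1, 6), Pow(140982, Rational(1, 2))) ≈ 62.579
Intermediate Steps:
H = -159 (H = Add(-85, -74) = -159)
Function('v')(o) = Add(Rational(-7, 3), Mul(Rational(-1, 6), o)) (Function('v')(o) = Add(Rational(-8, 3), Mul(Rational(1, 3), Mul(Mul(-1, Pow(2, -1)), Add(-2, o)))) = Add(Rational(-8, 3), Mul(Rational(1, 3), Mul(Mul(-1, Rational(1, 2)), Add(-2, o)))) = Add(Rational(-8, 3), Mul(Rational(1, 3), Mul(Rational(-1, 2), Add(-2, o)))) = Add(Rational(-8, 3), Mul(Rational(1, 3), Add(1, Mul(Rational(-1, 2), o)))) = Add(Rational(-8, 3), Add(Rational(1, 3), Mul(Rational(-1, 6), o))) = Add(Rational(-7, 3), Mul(Rational(-1, 6), o)))
Pow(Add(Function('v')(H), 3892), Rational(1, 2)) = Pow(Add(Add(Rational(-7, 3), Mul(Rational(-1, 6), -159)), 3892), Rational(1, 2)) = Pow(Add(Add(Rational(-7, 3), Rational(53, 2)), 3892), Rational(1, 2)) = Pow(Add(Rational(145, 6), 3892), Rational(1, 2)) = Pow(Rational(23497, 6), Rational(1, 2)) = Mul(Rational(1, 6), Pow(140982, Rational(1, 2)))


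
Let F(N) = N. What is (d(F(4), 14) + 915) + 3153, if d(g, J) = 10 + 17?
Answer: 4095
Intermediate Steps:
d(g, J) = 27
(d(F(4), 14) + 915) + 3153 = (27 + 915) + 3153 = 942 + 3153 = 4095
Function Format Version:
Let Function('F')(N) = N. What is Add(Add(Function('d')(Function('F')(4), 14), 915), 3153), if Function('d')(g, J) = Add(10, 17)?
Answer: 4095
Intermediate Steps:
Function('d')(g, J) = 27
Add(Add(Function('d')(Function('F')(4), 14), 915), 3153) = Add(Add(27, 915), 3153) = Add(942, 3153) = 4095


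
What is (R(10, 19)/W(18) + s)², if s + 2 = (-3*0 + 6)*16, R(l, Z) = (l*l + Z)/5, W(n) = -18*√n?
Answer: 1288302961/145800 - 5593*√2/135 ≈ 8777.5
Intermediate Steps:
R(l, Z) = Z/5 + l²/5 (R(l, Z) = (l² + Z)*(⅕) = (Z + l²)*(⅕) = Z/5 + l²/5)
s = 94 (s = -2 + (-3*0 + 6)*16 = -2 + (0 + 6)*16 = -2 + 6*16 = -2 + 96 = 94)
(R(10, 19)/W(18) + s)² = (((⅕)*19 + (⅕)*10²)/((-54*√2)) + 94)² = ((19/5 + (⅕)*100)/((-54*√2)) + 94)² = ((19/5 + 20)/((-54*√2)) + 94)² = (119*(-√2/108)/5 + 94)² = (-119*√2/540 + 94)² = (94 - 119*√2/540)²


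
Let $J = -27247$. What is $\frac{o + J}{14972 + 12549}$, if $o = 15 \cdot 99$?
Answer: $- \frac{25762}{27521} \approx -0.93608$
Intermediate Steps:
$o = 1485$
$\frac{o + J}{14972 + 12549} = \frac{1485 - 27247}{14972 + 12549} = - \frac{25762}{27521}$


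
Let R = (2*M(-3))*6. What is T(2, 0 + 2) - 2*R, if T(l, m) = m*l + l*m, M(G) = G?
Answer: 80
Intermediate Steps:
T(l, m) = 2*l*m (T(l, m) = l*m + l*m = 2*l*m)
R = -36 (R = (2*(-3))*6 = -6*6 = -36)
T(2, 0 + 2) - 2*R = 2*2*(0 + 2) - 2*(-36) = 2*2*2 + 72 = 8 + 72 = 80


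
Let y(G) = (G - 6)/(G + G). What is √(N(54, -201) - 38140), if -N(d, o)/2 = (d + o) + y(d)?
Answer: I*√340622/3 ≈ 194.54*I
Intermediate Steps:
y(G) = (-6 + G)/(2*G) (y(G) = (-6 + G)/((2*G)) = (-6 + G)*(1/(2*G)) = (-6 + G)/(2*G))
N(d, o) = -2*d - 2*o - (-6 + d)/d (N(d, o) = -2*((d + o) + (-6 + d)/(2*d)) = -2*(d + o + (-6 + d)/(2*d)) = -2*d - 2*o - (-6 + d)/d)
√(N(54, -201) - 38140) = √((6 - 1*54 - 2*54*(54 - 201))/54 - 38140) = √((6 - 54 - 2*54*(-147))/54 - 38140) = √((6 - 54 + 15876)/54 - 38140) = √((1/54)*15828 - 38140) = √(2638/9 - 38140) = √(-340622/9) = I*√340622/3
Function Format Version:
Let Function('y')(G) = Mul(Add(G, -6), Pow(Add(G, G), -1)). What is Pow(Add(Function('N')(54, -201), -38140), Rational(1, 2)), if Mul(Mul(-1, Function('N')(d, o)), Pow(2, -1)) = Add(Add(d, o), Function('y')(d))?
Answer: Mul(Rational(1, 3), I, Pow(340622, Rational(1, 2))) ≈ Mul(194.54, I)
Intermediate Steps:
Function('y')(G) = Mul(Rational(1, 2), Pow(G, -1), Add(-6, G)) (Function('y')(G) = Mul(Add(-6, G), Pow(Mul(2, G), -1)) = Mul(Add(-6, G), Mul(Rational(1, 2), Pow(G, -1))) = Mul(Rational(1, 2), Pow(G, -1), Add(-6, G)))
Function('N')(d, o) = Add(Mul(-2, d), Mul(-2, o), Mul(-1, Pow(d, -1), Add(-6, d))) (Function('N')(d, o) = Mul(-2, Add(Add(d, o), Mul(Rational(1, 2), Pow(d, -1), Add(-6, d)))) = Mul(-2, Add(d, o, Mul(Rational(1, 2), Pow(d, -1), Add(-6, d)))) = Add(Mul(-2, d), Mul(-2, o), Mul(-1, Pow(d, -1), Add(-6, d))))
Pow(Add(Function('N')(54, -201), -38140), Rational(1, 2)) = Pow(Add(Mul(Pow(54, -1), Add(6, Mul(-1, 54), Mul(-2, 54, Add(54, -201)))), -38140), Rational(1, 2)) = Pow(Add(Mul(Rational(1, 54), Add(6, -54, Mul(-2, 54, -147))), -38140), Rational(1, 2)) = Pow(Add(Mul(Rational(1, 54), Add(6, -54, 15876)), -38140), Rational(1, 2)) = Pow(Add(Mul(Rational(1, 54), 15828), -38140), Rational(1, 2)) = Pow(Add(Rational(2638, 9), -38140), Rational(1, 2)) = Pow(Rational(-340622, 9), Rational(1, 2)) = Mul(Rational(1, 3), I, Pow(340622, Rational(1, 2)))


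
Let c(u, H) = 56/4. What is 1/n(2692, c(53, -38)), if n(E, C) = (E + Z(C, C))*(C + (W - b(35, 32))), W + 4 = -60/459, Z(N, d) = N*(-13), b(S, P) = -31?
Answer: 153/15695030 ≈ 9.7483e-6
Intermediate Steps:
Z(N, d) = -13*N
c(u, H) = 14 (c(u, H) = 56*(¼) = 14)
W = -632/153 (W = -4 - 60/459 = -4 - 60*1/459 = -4 - 20/153 = -632/153 ≈ -4.1307)
n(E, C) = (4111/153 + C)*(E - 13*C) (n(E, C) = (E - 13*C)*(C + (-632/153 - 1*(-31))) = (E - 13*C)*(C + (-632/153 + 31)) = (E - 13*C)*(C + 4111/153) = (E - 13*C)*(4111/153 + C) = (4111/153 + C)*(E - 13*C))
1/n(2692, c(53, -38)) = 1/(-13*14² - 53443/153*14 + (4111/153)*2692 + 14*2692) = 1/(-13*196 - 748202/153 + 11066812/153 + 37688) = 1/(-2548 - 748202/153 + 11066812/153 + 37688) = 1/(15695030/153) = 153/15695030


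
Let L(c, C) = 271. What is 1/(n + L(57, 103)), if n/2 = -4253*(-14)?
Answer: 1/119355 ≈ 8.3784e-6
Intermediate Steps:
n = 119084 (n = 2*(-4253*(-14)) = 2*59542 = 119084)
1/(n + L(57, 103)) = 1/(119084 + 271) = 1/119355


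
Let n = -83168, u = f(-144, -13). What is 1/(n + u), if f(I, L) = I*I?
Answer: -1/62432 ≈ -1.6017e-5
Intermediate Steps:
f(I, L) = I**2
u = 20736 (u = (-144)**2 = 20736)
1/(n + u) = 1/(-83168 + 20736) = 1/(-62432) = -1/62432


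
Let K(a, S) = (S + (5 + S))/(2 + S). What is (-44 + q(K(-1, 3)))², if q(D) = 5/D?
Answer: 210681/121 ≈ 1741.2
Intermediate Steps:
K(a, S) = (5 + 2*S)/(2 + S)
(-44 + q(K(-1, 3)))² = (-44 + 5/(((5 + 2*3)/(2 + 3))))² = (-44 + 5/(((5 + 6)/5)))² = (-44 + 5/(((⅕)*11)))² = (-44 + 5/(11/5))² = (-44 + 5*(5/11))² = (-44 + 25/11)² = (-459/11)² = 210681/121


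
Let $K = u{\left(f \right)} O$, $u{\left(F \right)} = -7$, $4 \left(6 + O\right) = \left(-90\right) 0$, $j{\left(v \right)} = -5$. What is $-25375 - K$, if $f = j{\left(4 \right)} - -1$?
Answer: $-25417$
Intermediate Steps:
$O = -6$ ($O = -6 + \frac{\left(-90\right) 0}{4} = -6 + \frac{1}{4} \cdot 0 = -6 + 0 = -6$)
$f = -4$ ($f = -5 - -1 = -5 + 1 = -4$)
$K = 42$ ($K = \left(-7\right) \left(-6\right) = 42$)
$-25375 - K = -25375 - 42 = -25417$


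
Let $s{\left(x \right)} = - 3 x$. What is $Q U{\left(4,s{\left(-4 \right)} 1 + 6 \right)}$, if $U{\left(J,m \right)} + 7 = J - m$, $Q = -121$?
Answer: $2541$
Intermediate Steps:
$U{\left(J,m \right)} = -7 + J - m$ ($U{\left(J,m \right)} = -7 + \left(J - m\right) = -7 + J - m$)
$Q U{\left(4,s{\left(-4 \right)} 1 + 6 \right)} = - 121 \left(-7 + 4 - \left(\left(-3\right) \left(-4\right) 1 + 6\right)\right) = - 121 \left(-7 + 4 - \left(12 \cdot 1 + 6\right)\right) = - 121 \left(-7 + 4 - \left(12 + 6\right)\right) = - 121 \left(-7 + 4 - 18\right) = \left(-121\right) \left(-21\right) = 2541$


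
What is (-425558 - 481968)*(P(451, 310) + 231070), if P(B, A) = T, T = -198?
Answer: -209522342672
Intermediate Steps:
P(B, A) = -198
(-425558 - 481968)*(P(451, 310) + 231070) = (-425558 - 481968)*(-198 + 231070) = -907526*230872 = -209522342672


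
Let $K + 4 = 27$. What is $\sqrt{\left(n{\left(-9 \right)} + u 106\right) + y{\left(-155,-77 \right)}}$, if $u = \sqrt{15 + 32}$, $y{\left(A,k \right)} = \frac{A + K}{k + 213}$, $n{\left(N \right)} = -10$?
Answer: $\frac{\sqrt{-12682 + 122536 \sqrt{47}}}{34} \approx 26.753$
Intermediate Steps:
$K = 23$ ($K = -4 + 27 = 23$)
$y{\left(A,k \right)} = \frac{23 + A}{213 + k}$ ($y{\left(A,k \right)} = \frac{A + 23}{k + 213} = \frac{23 + A}{213 + k}$)
$u = \sqrt{47} \approx 6.8557$
$\sqrt{\left(n{\left(-9 \right)} + u 106\right) + y{\left(-155,-77 \right)}} = \sqrt{\left(-10 + \sqrt{47} \cdot 106\right) + \frac{23 - 155}{213 - 77}} = \sqrt{\left(-10 + 106 \sqrt{47}\right) + \frac{1}{136} \left(-132\right)} = \sqrt{\left(-10 + 106 \sqrt{47}\right) - \frac{33}{34}} = \sqrt{- \frac{373}{34} + 106 \sqrt{47}}$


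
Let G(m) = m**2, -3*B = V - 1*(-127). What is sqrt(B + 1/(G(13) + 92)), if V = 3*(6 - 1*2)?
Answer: 2*I*sqrt(87667)/87 ≈ 6.8066*I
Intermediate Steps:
V = 12 (V = 3*(6 - 2) = 3*4 = 12)
B = -139/3 (B = -(12 - 1*(-127))/3 = -(12 + 127)/3 = -1/3*139 = -139/3 ≈ -46.333)
sqrt(B + 1/(G(13) + 92)) = sqrt(-139/3 + 1/(13**2 + 92)) = sqrt(-139/3 + 1/(169 + 92)) = sqrt(-139/3 + 1/261) = sqrt(-12092/261) = 2*I*sqrt(87667)/87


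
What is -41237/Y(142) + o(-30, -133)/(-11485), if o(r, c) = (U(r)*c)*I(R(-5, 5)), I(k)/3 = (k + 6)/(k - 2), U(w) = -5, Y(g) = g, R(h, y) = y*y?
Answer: -2180348345/7502002 ≈ -290.64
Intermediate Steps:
R(h, y) = y**2
I(k) = 3*(6 + k)/(-2 + k) (I(k) = 3*((k + 6)/(k - 2)) = 3*((6 + k)/(-2 + k)) = 3*(6 + k)/(-2 + k))
o(r, c) = -465*c/23 (o(r, c) = (-5*c)*(3*(6 + 5**2)/(-2 + 5**2)) = (-5*c)*(3*(6 + 25)/(-2 + 25)) = (-5*c)*(3*31/23) = (-5*c)*(3*(1/23)*31) = -5*c*(93/23) = -465*c/23)
-41237/Y(142) + o(-30, -133)/(-11485) = -41237/142 - 465/23*(-133)/(-11485) = -41237*1/142 + (61845/23)*(-1/11485) = -41237/142 - 12369/52831 = -2180348345/7502002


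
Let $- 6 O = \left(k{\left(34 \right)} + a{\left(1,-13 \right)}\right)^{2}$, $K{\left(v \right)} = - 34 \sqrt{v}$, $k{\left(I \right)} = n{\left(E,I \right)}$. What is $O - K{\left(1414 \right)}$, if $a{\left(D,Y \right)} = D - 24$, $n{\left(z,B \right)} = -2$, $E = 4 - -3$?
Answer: $- \frac{625}{6} + 34 \sqrt{1414} \approx 1174.3$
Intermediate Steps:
$E = 7$ ($E = 4 + 3 = 7$)
$k{\left(I \right)} = -2$
$a{\left(D,Y \right)} = -24 + D$
$O = - \frac{625}{6}$ ($O = - \frac{\left(-2 + \left(-24 + 1\right)\right)^{2}}{6} = - \frac{\left(-2 - 23\right)^{2}}{6} = - \frac{\left(-25\right)^{2}}{6} = \left(- \frac{1}{6}\right) 625 = - \frac{625}{6} \approx -104.17$)
$O - K{\left(1414 \right)} = - \frac{625}{6} - - 34 \sqrt{1414} = - \frac{625}{6} + 34 \sqrt{1414}$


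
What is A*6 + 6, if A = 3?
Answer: 24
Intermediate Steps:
A*6 + 6 = 3*6 + 6 = 18 + 6 = 24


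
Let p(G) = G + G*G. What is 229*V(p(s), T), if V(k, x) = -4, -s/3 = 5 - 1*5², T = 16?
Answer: -916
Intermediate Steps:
s = 60 (s = -3*(5 - 1*5²) = -3*(5 - 1*25) = -3*(5 - 25) = -3*(-20) = 60)
p(G) = G + G²
229*V(p(s), T) = 229*(-4) = -916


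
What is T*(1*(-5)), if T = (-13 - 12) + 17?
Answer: 40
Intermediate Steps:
T = -8 (T = -25 + 17 = -8)
T*(1*(-5)) = -8*(-5) = 40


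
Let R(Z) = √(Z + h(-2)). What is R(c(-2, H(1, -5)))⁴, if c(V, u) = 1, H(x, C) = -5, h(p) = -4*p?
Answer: 81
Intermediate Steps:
R(Z) = √(8 + Z) (R(Z) = √(Z - 4*(-2)) = √(Z + 8) = √(8 + Z))
R(c(-2, H(1, -5)))⁴ = (√(8 + 1))⁴ = (√9)⁴ = 3⁴ = 81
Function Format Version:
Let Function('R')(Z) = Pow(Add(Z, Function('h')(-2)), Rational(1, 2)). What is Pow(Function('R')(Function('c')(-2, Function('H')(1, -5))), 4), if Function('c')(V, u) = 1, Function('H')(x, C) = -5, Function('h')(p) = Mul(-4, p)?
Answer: 81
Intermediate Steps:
Function('R')(Z) = Pow(Add(8, Z), Rational(1, 2)) (Function('R')(Z) = Pow(Add(Z, Mul(-4, -2)), Rational(1, 2)) = Pow(Add(Z, 8), Rational(1, 2)) = Pow(Add(8, Z), Rational(1, 2)))
Pow(Function('R')(Function('c')(-2, Function('H')(1, -5))), 4) = Pow(Pow(Add(8, 1), Rational(1, 2)), 4) = Pow(Pow(9, Rational(1, 2)), 4) = Pow(3, 4) = 81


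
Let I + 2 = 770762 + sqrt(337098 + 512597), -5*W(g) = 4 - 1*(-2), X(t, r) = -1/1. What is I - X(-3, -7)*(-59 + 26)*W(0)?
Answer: 3853998/5 + sqrt(849695) ≈ 7.7172e+5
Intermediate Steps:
X(t, r) = -1 (X(t, r) = -1*1 = -1)
W(g) = -6/5 (W(g) = -(4 - 1*(-2))/5 = -(4 + 2)/5 = -1/5*6 = -6/5)
I = 770760 + sqrt(849695) (I = -2 + (770762 + sqrt(337098 + 512597)) = -2 + (770762 + sqrt(849695)) = 770760 + sqrt(849695) ≈ 7.7168e+5)
I - X(-3, -7)*(-59 + 26)*W(0) = (770760 + sqrt(849695)) - (-(-59 + 26))*(-6)/5 = (770760 + sqrt(849695)) - (-1*(-33))*(-6)/5 = (770760 + sqrt(849695)) - 33*(-6)/5 = (770760 + sqrt(849695)) - 1*(-198/5) = (770760 + sqrt(849695)) + 198/5 = 3853998/5 + sqrt(849695)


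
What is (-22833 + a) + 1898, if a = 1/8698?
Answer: -182092629/8698 ≈ -20935.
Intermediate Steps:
a = 1/8698 ≈ 0.00011497
(-22833 + a) + 1898 = (-22833 + 1/8698) + 1898 = -198601433/8698 + 1898 = -182092629/8698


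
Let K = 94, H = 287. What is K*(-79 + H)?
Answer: 19552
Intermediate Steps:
K*(-79 + H) = 94*(-79 + 287) = 94*208 = 19552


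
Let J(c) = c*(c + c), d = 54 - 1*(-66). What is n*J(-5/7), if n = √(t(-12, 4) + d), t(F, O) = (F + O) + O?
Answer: 100*√29/49 ≈ 10.990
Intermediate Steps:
t(F, O) = F + 2*O
d = 120 (d = 54 + 66 = 120)
J(c) = 2*c² (J(c) = c*(2*c) = 2*c²)
n = 2*√29 (n = √((-12 + 2*4) + 120) = √((-12 + 8) + 120) = √(-4 + 120) = √116 = 2*√29 ≈ 10.770)
n*J(-5/7) = (2*√29)*(2*(-5/7)²) = (2*√29)*(2*(25/49)) = (2*√29)*(50/49) = 100*√29/49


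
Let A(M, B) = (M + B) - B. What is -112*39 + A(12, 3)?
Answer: -4356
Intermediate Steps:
A(M, B) = M (A(M, B) = (B + M) - B = M)
-112*39 + A(12, 3) = -112*39 + 12 = -4368 + 12 = -4356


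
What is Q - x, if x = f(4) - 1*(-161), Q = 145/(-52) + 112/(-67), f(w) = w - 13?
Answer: -545107/3484 ≈ -156.46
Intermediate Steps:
f(w) = -13 + w
Q = -15539/3484 (Q = 145*(-1/52) + 112*(-1/67) = -145/52 - 112/67 = -15539/3484 ≈ -4.4601)
x = 152 (x = (-13 + 4) - 1*(-161) = -9 + 161 = 152)
Q - x = -15539/3484 - 1*152 = -15539/3484 - 152 = -545107/3484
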